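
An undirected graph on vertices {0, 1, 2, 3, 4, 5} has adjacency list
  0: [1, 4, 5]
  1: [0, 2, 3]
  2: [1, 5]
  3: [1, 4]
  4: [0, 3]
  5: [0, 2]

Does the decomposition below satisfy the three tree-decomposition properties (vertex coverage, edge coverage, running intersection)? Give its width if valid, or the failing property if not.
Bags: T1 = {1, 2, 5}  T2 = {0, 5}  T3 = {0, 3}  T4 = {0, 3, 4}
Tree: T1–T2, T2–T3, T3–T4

A tree decomposition must satisfy three properties: every vertex lies in some bag; for every edge, both endpoints lie together in some bag; and for every vertex, the bags containing it form a connected subtree. Here edge (1,0) lies in no bag, so the decomposition is invalid.

No — edge (1,0) lies in no bag.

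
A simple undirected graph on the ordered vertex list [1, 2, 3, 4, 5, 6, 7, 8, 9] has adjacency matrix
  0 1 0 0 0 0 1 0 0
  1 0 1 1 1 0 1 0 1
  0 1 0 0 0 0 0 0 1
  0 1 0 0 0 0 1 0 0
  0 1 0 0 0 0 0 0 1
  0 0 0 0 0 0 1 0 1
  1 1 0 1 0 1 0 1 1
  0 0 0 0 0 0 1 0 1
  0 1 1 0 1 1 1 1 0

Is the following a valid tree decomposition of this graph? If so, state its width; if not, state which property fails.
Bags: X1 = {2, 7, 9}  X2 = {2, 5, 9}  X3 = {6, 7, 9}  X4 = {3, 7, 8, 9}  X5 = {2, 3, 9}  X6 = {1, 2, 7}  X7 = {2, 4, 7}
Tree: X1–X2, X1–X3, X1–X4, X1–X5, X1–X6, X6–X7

A tree decomposition must satisfy three properties: every vertex lies in some bag; for every edge, both endpoints lie together in some bag; and for every vertex, the bags containing it form a connected subtree. Here bags containing vertex 3 are not connected in the tree, so the decomposition is invalid.

No — bags containing vertex 3 are not connected in the tree.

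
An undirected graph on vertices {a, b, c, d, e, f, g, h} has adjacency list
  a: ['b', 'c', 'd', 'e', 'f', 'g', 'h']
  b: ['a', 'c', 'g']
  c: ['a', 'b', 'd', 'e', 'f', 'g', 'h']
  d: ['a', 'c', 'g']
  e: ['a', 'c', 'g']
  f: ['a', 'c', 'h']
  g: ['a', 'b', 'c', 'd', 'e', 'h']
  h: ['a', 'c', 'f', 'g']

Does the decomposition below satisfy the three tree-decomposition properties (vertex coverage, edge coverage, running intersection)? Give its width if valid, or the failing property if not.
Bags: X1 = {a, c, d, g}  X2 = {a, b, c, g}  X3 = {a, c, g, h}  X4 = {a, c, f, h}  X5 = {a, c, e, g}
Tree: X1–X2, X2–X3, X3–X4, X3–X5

Yes; width 3.

Vertex coverage: the bags together contain {a, b, c, d, e, f, g, h}, the full vertex set. Edge coverage: each edge of G has both endpoints in at least one bag. Running intersection: for every vertex, the bags containing it form a connected subtree. All three properties hold, so this is a valid tree decomposition of width max|bag| − 1 = 3, and hence tw(G) ≤ 3.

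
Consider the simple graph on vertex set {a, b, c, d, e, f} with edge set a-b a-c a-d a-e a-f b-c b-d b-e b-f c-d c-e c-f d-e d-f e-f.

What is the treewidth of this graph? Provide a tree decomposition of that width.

Treewidth 5.
One optimal decomposition is:
Bags: B1 = {a, b, c, d, e, f}
Tree: (single bag)

With just one bag of size 6, the width is 6 − 1 = 5, so tw(G) ≤ 5. On the other hand G contains the 6-clique {a, b, c, d, e, f}. A clique must lie in a single bag of any decomposition, so no decomposition can have width below 5. Combining the bounds, tw(G) = 5.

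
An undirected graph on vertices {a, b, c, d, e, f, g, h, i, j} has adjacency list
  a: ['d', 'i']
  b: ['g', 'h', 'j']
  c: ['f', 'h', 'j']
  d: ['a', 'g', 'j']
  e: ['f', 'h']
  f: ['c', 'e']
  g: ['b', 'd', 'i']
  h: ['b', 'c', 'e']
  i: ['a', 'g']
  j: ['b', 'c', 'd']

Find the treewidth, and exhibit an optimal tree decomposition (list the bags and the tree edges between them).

Treewidth 2.
One such decomposition:
Bags: B1 = {e, f, h}  B2 = {c, f, h}  B3 = {b, c, h}  B4 = {b, c, j}  B5 = {b, g, j}  B6 = {d, g, j}  B7 = {d, g, i}  B8 = {a, d, i}
Tree: B1–B2, B2–B3, B3–B4, B4–B5, B5–B6, B6–B7, B7–B8

Each bag holds 3 vertices, so the decomposition has width 2, which upper-bounds the treewidth. For the lower bound, G contains the cycle e–f–c–h–e, so G is not a forest; only forests have treewidth ≤ 1, hence tw(G) ≥ 2. Hence tw(G) = 2 exactly.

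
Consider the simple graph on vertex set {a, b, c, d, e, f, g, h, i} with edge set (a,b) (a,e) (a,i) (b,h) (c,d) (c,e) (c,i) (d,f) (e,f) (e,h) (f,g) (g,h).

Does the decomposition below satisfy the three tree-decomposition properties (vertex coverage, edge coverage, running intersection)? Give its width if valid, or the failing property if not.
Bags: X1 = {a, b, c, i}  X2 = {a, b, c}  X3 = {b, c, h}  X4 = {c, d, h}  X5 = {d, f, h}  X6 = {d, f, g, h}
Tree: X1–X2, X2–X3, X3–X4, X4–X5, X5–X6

A tree decomposition must satisfy three properties: every vertex lies in some bag; for every edge, both endpoints lie together in some bag; and for every vertex, the bags containing it form a connected subtree. Here vertex e appears in no bag, so the decomposition is invalid.

No — vertex e appears in no bag.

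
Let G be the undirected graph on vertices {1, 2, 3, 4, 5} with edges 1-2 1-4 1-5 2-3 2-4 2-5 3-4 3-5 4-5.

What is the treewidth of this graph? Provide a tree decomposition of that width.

Every bag has size at most 4, so the width is 4 − 1 = 3 and tw(G) ≤ 3. On the other hand G contains the 4-clique {1, 2, 4, 5}. A clique must lie in a single bag of any decomposition, so no decomposition can have width below 3. Therefore the treewidth is 3.

Treewidth 3.
One optimal decomposition is:
Bags: B1 = {2, 3, 4, 5}  B2 = {1, 2, 4, 5}
Tree: B1–B2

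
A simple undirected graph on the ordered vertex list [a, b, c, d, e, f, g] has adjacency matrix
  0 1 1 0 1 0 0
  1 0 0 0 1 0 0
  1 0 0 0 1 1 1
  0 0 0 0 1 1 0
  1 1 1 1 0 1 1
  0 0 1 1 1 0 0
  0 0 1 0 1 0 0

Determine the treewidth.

2

A width-2 tree decomposition is:
Bags: B1 = {c, e, f}  B2 = {c, e, g}  B3 = {d, e, f}  B4 = {a, c, e}  B5 = {a, b, e}
Tree: B1–B2, B1–B3, B1–B4, B4–B5
Every bag has size at most 3, so the width is 3 − 1 = 2 and tw(G) ≤ 2. For the lower bound, the 3 vertices {d, e, f} are pairwise adjacent, and any tree decomposition puts a clique entirely inside one bag — forcing width ≥ 2. Therefore the treewidth is 2.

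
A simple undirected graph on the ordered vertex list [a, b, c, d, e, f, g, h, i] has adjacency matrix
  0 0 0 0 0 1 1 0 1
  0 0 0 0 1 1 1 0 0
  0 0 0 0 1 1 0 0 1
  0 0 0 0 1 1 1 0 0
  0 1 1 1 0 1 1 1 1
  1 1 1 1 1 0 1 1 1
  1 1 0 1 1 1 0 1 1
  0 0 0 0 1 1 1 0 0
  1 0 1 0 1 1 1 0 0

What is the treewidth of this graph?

3

A width-3 tree decomposition is:
Bags: B1 = {e, f, g, i}  B2 = {d, e, f, g}  B3 = {e, f, g, h}  B4 = {b, e, f, g}  B5 = {a, f, g, i}  B6 = {c, e, f, i}
Tree: B1–B2, B1–B3, B3–B4, B1–B5, B1–B6
Every bag has size at most 4, so the width is 4 − 1 = 3 and tw(G) ≤ 3. For the lower bound, the 4 vertices {d, e, f, g} are pairwise adjacent, and any tree decomposition puts a clique entirely inside one bag — forcing width ≥ 3. Hence tw(G) = 3 exactly.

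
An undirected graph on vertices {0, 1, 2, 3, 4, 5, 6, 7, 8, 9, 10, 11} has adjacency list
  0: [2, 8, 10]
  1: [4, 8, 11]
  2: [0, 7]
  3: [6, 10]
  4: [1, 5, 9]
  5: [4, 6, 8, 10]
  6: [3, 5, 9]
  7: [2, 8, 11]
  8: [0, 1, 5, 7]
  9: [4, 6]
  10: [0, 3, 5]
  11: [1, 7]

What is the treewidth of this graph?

A width-3 tree decomposition is:
Bags: B1 = {3, 4, 6, 9}  B2 = {3, 4, 5, 6}  B3 = {3, 4, 5, 10}  B4 = {1, 4, 5, 10}  B5 = {1, 5, 8, 10}  B6 = {0, 1, 8, 10}  B7 = {0, 1, 8, 11}  B8 = {0, 7, 8, 11}  B9 = {0, 2, 7, 11}
Tree: B1–B2, B2–B3, B3–B4, B4–B5, B5–B6, B6–B7, B7–B8, B8–B9
The largest bag has 4 vertices, giving width 3; this decomposition certifies tw(G) ≤ 3. For the lower bound: the 4 vertex sets {3,6,9}, {4}, {5}, {0,1,8,10} are disjoint, each induces a connected subgraph, and every pair is joined by at least one edge of G. Contracting each set to a single vertex therefore yields K_{4} as a minor, and since treewidth is minor-monotone, tw(G) ≥ tw(K_{4}) = 3. Combining the bounds, tw(G) = 3.

3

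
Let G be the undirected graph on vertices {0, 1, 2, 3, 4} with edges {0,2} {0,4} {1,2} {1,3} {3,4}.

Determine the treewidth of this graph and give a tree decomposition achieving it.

Every bag has size at most 3, so the width is 3 − 1 = 2 and tw(G) ≤ 2. For the lower bound, G contains the cycle 3–4–0–2–1–3, so G is not a forest; only forests have treewidth ≤ 1, hence tw(G) ≥ 2. Therefore the treewidth is 2.

Treewidth 2.
Bags: B1 = {0, 3, 4}  B2 = {0, 2, 3}  B3 = {1, 2, 3}
Tree: B1–B2, B2–B3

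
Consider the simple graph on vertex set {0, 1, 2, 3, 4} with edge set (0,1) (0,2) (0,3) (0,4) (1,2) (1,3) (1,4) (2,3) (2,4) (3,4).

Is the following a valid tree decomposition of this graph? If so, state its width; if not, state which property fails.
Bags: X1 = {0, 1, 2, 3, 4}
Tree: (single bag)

Every vertex of G appears in some bag (union = {0, 1, 2, 3, 4}); every edge is covered by a bag; and for each vertex v the set of bags containing v is connected in the bag tree. The decomposition is therefore valid. The largest bag has 5 vertices, so the width is 4.

Yes; width 4.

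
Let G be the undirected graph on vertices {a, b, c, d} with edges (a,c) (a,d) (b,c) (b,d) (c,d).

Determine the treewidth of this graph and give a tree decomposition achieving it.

Each bag holds 3 vertices, so the decomposition has width 2, which upper-bounds the treewidth. For the lower bound, the 3 vertices {a, c, d} are pairwise adjacent, and any tree decomposition puts a clique entirely inside one bag — forcing width ≥ 2. Therefore the treewidth is 2.

Treewidth 2.
One optimal decomposition is:
Bags: B1 = {a, c, d}  B2 = {b, c, d}
Tree: B1–B2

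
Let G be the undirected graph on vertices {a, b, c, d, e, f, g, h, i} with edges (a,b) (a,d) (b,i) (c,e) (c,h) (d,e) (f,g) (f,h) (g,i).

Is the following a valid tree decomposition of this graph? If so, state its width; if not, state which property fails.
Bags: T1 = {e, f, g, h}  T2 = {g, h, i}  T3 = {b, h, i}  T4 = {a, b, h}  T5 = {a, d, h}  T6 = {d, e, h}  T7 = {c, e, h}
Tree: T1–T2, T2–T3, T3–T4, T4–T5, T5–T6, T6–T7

A tree decomposition must satisfy three properties: every vertex lies in some bag; for every edge, both endpoints lie together in some bag; and for every vertex, the bags containing it form a connected subtree. Here bags containing vertex e are not connected in the tree, so the decomposition is invalid.

No — bags containing vertex e are not connected in the tree.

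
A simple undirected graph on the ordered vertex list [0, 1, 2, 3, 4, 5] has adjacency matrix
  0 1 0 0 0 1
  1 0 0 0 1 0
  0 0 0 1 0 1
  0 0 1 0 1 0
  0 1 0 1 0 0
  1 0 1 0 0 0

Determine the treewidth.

A width-2 tree decomposition is:
Bags: B1 = {0, 1, 4}  B2 = {0, 4, 5}  B3 = {2, 4, 5}  B4 = {2, 3, 4}
Tree: B1–B2, B2–B3, B3–B4
Each bag holds 3 vertices, so the decomposition has width 2, which upper-bounds the treewidth. For the lower bound, G contains the cycle 4–1–0–5–2–3–4, so G is not a forest; only forests have treewidth ≤ 1, hence tw(G) ≥ 2. The upper and lower bounds meet at 2, so that is the treewidth.

2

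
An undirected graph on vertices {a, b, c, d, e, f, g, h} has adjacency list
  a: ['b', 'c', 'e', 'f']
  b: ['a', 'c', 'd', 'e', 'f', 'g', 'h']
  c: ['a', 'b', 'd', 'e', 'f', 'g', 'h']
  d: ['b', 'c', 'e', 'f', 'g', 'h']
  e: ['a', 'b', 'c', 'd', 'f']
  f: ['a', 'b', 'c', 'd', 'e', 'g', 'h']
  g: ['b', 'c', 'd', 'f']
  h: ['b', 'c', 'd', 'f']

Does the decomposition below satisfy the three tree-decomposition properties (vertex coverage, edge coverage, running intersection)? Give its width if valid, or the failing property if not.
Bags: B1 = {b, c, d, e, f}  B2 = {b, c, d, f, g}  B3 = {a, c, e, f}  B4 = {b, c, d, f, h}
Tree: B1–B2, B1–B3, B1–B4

A tree decomposition must satisfy three properties: every vertex lies in some bag; for every edge, both endpoints lie together in some bag; and for every vertex, the bags containing it form a connected subtree. Here edge (b,a) lies in no bag, so the decomposition is invalid.

No — edge (b,a) lies in no bag.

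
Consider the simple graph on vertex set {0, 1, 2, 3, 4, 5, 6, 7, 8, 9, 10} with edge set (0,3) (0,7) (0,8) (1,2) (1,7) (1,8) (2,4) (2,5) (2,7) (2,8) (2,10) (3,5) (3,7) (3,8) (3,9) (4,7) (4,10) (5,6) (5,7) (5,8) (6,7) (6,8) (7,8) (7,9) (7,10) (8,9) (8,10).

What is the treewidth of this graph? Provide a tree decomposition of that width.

Each bag holds 4 vertices, so the decomposition has width 3, which upper-bounds the treewidth. Conversely, {0, 3, 7, 8} is a clique of size 4, and the vertices of any clique must share a bag in every tree decomposition; so some bag has ≥ 4 vertices and tw(G) ≥ 3. Therefore the treewidth is 3.

Treewidth 3.
Bags: B1 = {3, 5, 7, 8}  B2 = {3, 7, 8, 9}  B3 = {2, 5, 7, 8}  B4 = {2, 7, 8, 10}  B5 = {2, 4, 7, 10}  B6 = {5, 6, 7, 8}  B7 = {1, 2, 7, 8}  B8 = {0, 3, 7, 8}
Tree: B1–B2, B1–B3, B3–B4, B4–B5, B3–B6, B4–B7, B1–B8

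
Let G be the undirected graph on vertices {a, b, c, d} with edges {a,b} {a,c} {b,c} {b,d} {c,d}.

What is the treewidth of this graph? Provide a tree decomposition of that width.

Treewidth 2.
One such decomposition:
Bags: B1 = {a, b, c}  B2 = {b, c, d}
Tree: B1–B2

The largest bag has 3 vertices, giving width 2; this decomposition certifies tw(G) ≤ 2. Conversely, {b, c, d} is a clique of size 3, and the vertices of any clique must share a bag in every tree decomposition; so some bag has ≥ 3 vertices and tw(G) ≥ 2. The upper and lower bounds meet at 2, so that is the treewidth.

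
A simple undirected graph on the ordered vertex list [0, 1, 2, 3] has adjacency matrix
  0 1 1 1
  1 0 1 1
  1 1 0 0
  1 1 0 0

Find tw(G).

A width-2 tree decomposition is:
Bags: B1 = {0, 1, 3}  B2 = {0, 1, 2}
Tree: B1–B2
Each bag holds 3 vertices, so the decomposition has width 2, which upper-bounds the treewidth. For the lower bound, the 3 vertices {0, 1, 2} are pairwise adjacent, and any tree decomposition puts a clique entirely inside one bag — forcing width ≥ 2. Combining the bounds, tw(G) = 2.

2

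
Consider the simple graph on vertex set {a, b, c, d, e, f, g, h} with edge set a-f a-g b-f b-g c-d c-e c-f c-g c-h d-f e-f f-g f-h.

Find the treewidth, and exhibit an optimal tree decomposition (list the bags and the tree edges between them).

Every bag has size at most 3, so the width is 3 − 1 = 2 and tw(G) ≤ 2. On the other hand G contains the 3-clique {c, d, f}. A clique must lie in a single bag of any decomposition, so no decomposition can have width below 2. The upper and lower bounds meet at 2, so that is the treewidth.

Treewidth 2.
One optimal decomposition is:
Bags: B1 = {b, f, g}  B2 = {a, f, g}  B3 = {c, f, g}  B4 = {c, f, h}  B5 = {c, e, f}  B6 = {c, d, f}
Tree: B1–B2, B2–B3, B3–B4, B4–B5, B5–B6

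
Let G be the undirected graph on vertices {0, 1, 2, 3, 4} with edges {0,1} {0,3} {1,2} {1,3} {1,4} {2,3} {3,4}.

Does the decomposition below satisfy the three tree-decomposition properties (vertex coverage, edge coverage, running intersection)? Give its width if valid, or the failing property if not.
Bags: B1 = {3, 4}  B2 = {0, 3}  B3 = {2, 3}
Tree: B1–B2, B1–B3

No — vertex 1 appears in no bag.

A tree decomposition must satisfy three properties: every vertex lies in some bag; for every edge, both endpoints lie together in some bag; and for every vertex, the bags containing it form a connected subtree. Here vertex 1 appears in no bag, so the decomposition is invalid.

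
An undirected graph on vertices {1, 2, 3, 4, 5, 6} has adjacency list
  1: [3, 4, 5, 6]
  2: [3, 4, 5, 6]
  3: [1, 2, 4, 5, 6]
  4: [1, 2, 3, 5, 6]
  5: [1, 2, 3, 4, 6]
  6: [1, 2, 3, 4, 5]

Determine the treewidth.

4

A width-4 tree decomposition is:
Bags: B1 = {1, 3, 4, 5, 6}  B2 = {2, 3, 4, 5, 6}
Tree: B1–B2
Each bag holds 5 vertices, so the decomposition has width 4, which upper-bounds the treewidth. Conversely, {1, 3, 4, 5, 6} is a clique of size 5, and the vertices of any clique must share a bag in every tree decomposition; so some bag has ≥ 5 vertices and tw(G) ≥ 4. Combining the bounds, tw(G) = 4.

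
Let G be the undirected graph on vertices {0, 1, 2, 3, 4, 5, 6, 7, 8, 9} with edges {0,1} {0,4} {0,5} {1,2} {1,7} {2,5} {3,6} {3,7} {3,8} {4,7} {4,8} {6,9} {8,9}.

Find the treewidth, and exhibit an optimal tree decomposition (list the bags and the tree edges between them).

Every bag has size at most 3, so the width is 3 − 1 = 2 and tw(G) ≤ 2. For the lower bound, G contains the cycle 9–6–3–8–9, so G is not a forest; only forests have treewidth ≤ 1, hence tw(G) ≥ 2. Combining the bounds, tw(G) = 2.

Treewidth 2.
Bags: B1 = {6, 8, 9}  B2 = {3, 6, 8}  B3 = {3, 4, 8}  B4 = {3, 4, 7}  B5 = {0, 4, 7}  B6 = {0, 1, 7}  B7 = {0, 1, 5}  B8 = {1, 2, 5}
Tree: B1–B2, B2–B3, B3–B4, B4–B5, B5–B6, B6–B7, B7–B8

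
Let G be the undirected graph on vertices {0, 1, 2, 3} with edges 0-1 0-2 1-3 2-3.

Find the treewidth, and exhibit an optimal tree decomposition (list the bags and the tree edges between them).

Treewidth 2.
Bags: B1 = {1, 2, 3}  B2 = {0, 1, 2}
Tree: B1–B2

Every bag has size at most 3, so the width is 3 − 1 = 2 and tw(G) ≤ 2. Since 2–3–1–0–2 is a cycle in G, G is not acyclic. Forests are exactly the graphs of treewidth ≤ 1, so tw(G) ≥ 2. Therefore the treewidth is 2.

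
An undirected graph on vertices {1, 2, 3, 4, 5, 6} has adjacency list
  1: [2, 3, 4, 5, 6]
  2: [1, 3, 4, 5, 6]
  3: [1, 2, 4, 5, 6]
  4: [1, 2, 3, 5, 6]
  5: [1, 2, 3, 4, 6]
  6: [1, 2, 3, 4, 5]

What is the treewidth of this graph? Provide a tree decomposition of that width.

Treewidth 5.
One optimal decomposition is:
Bags: B1 = {1, 2, 3, 4, 5, 6}
Tree: (single bag)

With just one bag of size 6, the width is 6 − 1 = 5, so tw(G) ≤ 5. Conversely, {1, 2, 3, 4, 5, 6} is a clique of size 6, and the vertices of any clique must share a bag in every tree decomposition; so some bag has ≥ 6 vertices and tw(G) ≥ 5. Therefore the treewidth is 5.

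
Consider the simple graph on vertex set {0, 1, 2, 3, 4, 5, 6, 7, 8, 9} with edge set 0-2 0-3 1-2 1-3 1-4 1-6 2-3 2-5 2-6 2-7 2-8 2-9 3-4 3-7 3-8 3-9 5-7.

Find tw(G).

2

A width-2 tree decomposition is:
Bags: B1 = {2, 3, 8}  B2 = {1, 2, 3}  B3 = {2, 3, 7}  B4 = {1, 3, 4}  B5 = {0, 2, 3}  B6 = {1, 2, 6}  B7 = {2, 5, 7}  B8 = {2, 3, 9}
Tree: B1–B2, B1–B3, B2–B4, B2–B5, B2–B6, B3–B7, B2–B8
The largest bag has 3 vertices, giving width 2; this decomposition certifies tw(G) ≤ 2. Conversely, {0, 2, 3} is a clique of size 3, and the vertices of any clique must share a bag in every tree decomposition; so some bag has ≥ 3 vertices and tw(G) ≥ 2. Combining the bounds, tw(G) = 2.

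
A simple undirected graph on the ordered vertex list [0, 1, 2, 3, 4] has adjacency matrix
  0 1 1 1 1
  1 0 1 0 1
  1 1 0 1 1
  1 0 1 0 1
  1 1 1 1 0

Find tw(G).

3

A width-3 tree decomposition is:
Bags: B1 = {0, 1, 2, 4}  B2 = {0, 2, 3, 4}
Tree: B1–B2
Every bag has size at most 4, so the width is 4 − 1 = 3 and tw(G) ≤ 3. For the lower bound, the 4 vertices {0, 1, 2, 4} are pairwise adjacent, and any tree decomposition puts a clique entirely inside one bag — forcing width ≥ 3. Combining the bounds, tw(G) = 3.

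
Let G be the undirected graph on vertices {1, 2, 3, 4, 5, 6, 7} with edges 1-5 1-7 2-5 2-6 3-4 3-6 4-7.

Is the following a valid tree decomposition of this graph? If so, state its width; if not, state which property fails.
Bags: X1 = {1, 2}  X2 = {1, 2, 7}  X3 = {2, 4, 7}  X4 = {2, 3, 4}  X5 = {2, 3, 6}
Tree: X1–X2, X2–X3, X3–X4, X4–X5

A tree decomposition must satisfy three properties: every vertex lies in some bag; for every edge, both endpoints lie together in some bag; and for every vertex, the bags containing it form a connected subtree. Here vertex 5 appears in no bag, so the decomposition is invalid.

No — vertex 5 appears in no bag.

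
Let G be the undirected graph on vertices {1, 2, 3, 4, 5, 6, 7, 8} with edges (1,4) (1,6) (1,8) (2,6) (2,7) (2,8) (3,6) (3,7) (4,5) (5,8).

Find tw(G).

2

A width-2 tree decomposition is:
Bags: B1 = {2, 3, 7}  B2 = {2, 3, 6}  B3 = {2, 6, 8}  B4 = {1, 6, 8}  B5 = {1, 5, 8}  B6 = {1, 4, 5}
Tree: B1–B2, B2–B3, B3–B4, B4–B5, B5–B6
Every bag has size at most 3, so the width is 3 − 1 = 2 and tw(G) ≤ 2. The edges 7–3–6–2–7 form a cycle, so G is not a tree and its treewidth is at least 2. Hence tw(G) = 2 exactly.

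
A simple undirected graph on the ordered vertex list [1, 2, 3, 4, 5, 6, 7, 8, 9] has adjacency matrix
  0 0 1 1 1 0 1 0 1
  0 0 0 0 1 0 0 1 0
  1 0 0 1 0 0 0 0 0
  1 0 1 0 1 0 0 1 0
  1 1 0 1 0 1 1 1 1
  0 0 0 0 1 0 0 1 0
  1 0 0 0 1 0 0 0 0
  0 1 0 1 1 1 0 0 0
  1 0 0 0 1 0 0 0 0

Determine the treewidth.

2

A width-2 tree decomposition is:
Bags: B1 = {2, 5, 8}  B2 = {4, 5, 8}  B3 = {1, 4, 5}  B4 = {5, 6, 8}  B5 = {1, 5, 7}  B6 = {1, 3, 4}  B7 = {1, 5, 9}
Tree: B1–B2, B2–B3, B2–B4, B3–B5, B3–B6, B5–B7
The largest bag has 3 vertices, giving width 2; this decomposition certifies tw(G) ≤ 2. Conversely, {1, 3, 4} is a clique of size 3, and the vertices of any clique must share a bag in every tree decomposition; so some bag has ≥ 3 vertices and tw(G) ≥ 2. The upper and lower bounds meet at 2, so that is the treewidth.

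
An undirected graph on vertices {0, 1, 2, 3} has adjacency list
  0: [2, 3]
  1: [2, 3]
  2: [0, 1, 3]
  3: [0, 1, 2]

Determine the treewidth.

A width-2 tree decomposition is:
Bags: B1 = {0, 2, 3}  B2 = {1, 2, 3}
Tree: B1–B2
Each bag holds 3 vertices, so the decomposition has width 2, which upper-bounds the treewidth. For the lower bound, the 3 vertices {0, 2, 3} are pairwise adjacent, and any tree decomposition puts a clique entirely inside one bag — forcing width ≥ 2. Hence tw(G) = 2 exactly.

2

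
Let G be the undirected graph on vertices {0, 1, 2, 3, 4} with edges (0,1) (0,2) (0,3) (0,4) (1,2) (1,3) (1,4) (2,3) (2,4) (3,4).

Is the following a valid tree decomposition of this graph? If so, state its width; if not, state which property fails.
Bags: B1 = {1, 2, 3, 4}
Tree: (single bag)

A tree decomposition must satisfy three properties: every vertex lies in some bag; for every edge, both endpoints lie together in some bag; and for every vertex, the bags containing it form a connected subtree. Here vertex 0 appears in no bag, so the decomposition is invalid.

No — vertex 0 appears in no bag.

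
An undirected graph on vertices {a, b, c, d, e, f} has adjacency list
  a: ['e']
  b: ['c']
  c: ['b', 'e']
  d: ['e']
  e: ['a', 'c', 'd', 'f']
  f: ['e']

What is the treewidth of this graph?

1

A width-1 tree decomposition is:
Bags: B1 = {b, c}  B2 = {c, e}  B3 = {a, e}  B4 = {e, f}  B5 = {d, e}
Tree: B1–B2, B2–B3, B3–B4, B4–B5
Every bag has size at most 2, so the width is 2 − 1 = 1 and tw(G) ≤ 1. G has an edge, so its treewidth is at least 1. Therefore the treewidth is 1.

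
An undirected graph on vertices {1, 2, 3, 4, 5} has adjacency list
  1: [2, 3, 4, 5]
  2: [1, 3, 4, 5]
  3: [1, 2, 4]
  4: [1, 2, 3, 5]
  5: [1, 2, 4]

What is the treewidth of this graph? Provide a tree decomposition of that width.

Treewidth 3.
One such decomposition:
Bags: B1 = {1, 2, 3, 4}  B2 = {1, 2, 4, 5}
Tree: B1–B2

Each bag holds 4 vertices, so the decomposition has width 3, which upper-bounds the treewidth. Conversely, {1, 2, 3, 4} is a clique of size 4, and the vertices of any clique must share a bag in every tree decomposition; so some bag has ≥ 4 vertices and tw(G) ≥ 3. The upper and lower bounds meet at 3, so that is the treewidth.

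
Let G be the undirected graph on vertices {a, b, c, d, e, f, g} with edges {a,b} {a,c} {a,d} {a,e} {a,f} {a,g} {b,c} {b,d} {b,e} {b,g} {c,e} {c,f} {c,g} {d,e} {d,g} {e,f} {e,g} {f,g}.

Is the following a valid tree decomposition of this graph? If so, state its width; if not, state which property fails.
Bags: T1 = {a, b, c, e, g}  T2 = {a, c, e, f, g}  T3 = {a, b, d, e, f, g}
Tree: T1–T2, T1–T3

No — bags containing vertex f are not connected in the tree.

A tree decomposition must satisfy three properties: every vertex lies in some bag; for every edge, both endpoints lie together in some bag; and for every vertex, the bags containing it form a connected subtree. Here bags containing vertex f are not connected in the tree, so the decomposition is invalid.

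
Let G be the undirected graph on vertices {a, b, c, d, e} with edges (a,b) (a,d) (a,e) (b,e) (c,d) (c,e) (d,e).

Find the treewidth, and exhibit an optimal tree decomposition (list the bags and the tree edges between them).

Treewidth 2.
Bags: B1 = {a, d, e}  B2 = {c, d, e}  B3 = {a, b, e}
Tree: B1–B2, B1–B3

Each bag holds 3 vertices, so the decomposition has width 2, which upper-bounds the treewidth. On the other hand G contains the 3-clique {c, d, e}. A clique must lie in a single bag of any decomposition, so no decomposition can have width below 2. Therefore the treewidth is 2.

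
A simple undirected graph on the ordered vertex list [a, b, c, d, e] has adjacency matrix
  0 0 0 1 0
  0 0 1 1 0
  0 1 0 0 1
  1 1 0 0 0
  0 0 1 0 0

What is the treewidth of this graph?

1

A width-1 tree decomposition is:
Bags: B1 = {c, e}  B2 = {b, c}  B3 = {b, d}  B4 = {a, d}
Tree: B1–B2, B2–B3, B3–B4
The largest bag has 2 vertices, giving width 1; this decomposition certifies tw(G) ≤ 1. Any graph with an edge has treewidth ≥ 1, and G has the edge e–c. Combining the bounds, tw(G) = 1.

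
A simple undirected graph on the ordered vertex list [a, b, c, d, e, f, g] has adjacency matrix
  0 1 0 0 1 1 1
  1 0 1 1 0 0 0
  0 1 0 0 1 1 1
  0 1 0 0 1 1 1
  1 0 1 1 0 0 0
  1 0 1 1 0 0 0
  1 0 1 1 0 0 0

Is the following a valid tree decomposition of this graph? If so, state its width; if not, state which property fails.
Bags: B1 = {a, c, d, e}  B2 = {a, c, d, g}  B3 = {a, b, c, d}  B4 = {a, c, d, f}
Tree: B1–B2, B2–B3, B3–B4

Yes; width 3.

Checking the three conditions: (i) the bags cover all of {a, b, c, d, e, f, g}; (ii) for each edge, some bag contains both endpoints; (iii) the bags containing any fixed vertex form a subtree. All hold, so the decomposition is valid with width 4 − 1 = 3.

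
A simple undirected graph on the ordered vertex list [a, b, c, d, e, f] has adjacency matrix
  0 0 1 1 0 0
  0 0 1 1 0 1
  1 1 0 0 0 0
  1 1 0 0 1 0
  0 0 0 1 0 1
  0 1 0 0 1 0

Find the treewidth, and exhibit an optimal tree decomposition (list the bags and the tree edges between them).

Each bag holds 3 vertices, so the decomposition has width 2, which upper-bounds the treewidth. For the lower bound, G contains the cycle f–e–d–b–f, so G is not a forest; only forests have treewidth ≤ 1, hence tw(G) ≥ 2. Therefore the treewidth is 2.

Treewidth 2.
Bags: B1 = {b, e, f}  B2 = {b, d, e}  B3 = {b, c, d}  B4 = {a, c, d}
Tree: B1–B2, B2–B3, B3–B4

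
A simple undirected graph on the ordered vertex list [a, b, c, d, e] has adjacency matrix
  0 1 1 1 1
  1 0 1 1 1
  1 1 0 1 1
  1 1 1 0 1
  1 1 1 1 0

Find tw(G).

A width-4 tree decomposition is:
Bags: B1 = {a, b, c, d, e}
Tree: (single bag)
A single bag containing all 5 vertices is trivially a valid decomposition of width 4. Conversely, {a, b, c, d, e} is a clique of size 5, and the vertices of any clique must share a bag in every tree decomposition; so some bag has ≥ 5 vertices and tw(G) ≥ 4. Hence tw(G) = 4 exactly.

4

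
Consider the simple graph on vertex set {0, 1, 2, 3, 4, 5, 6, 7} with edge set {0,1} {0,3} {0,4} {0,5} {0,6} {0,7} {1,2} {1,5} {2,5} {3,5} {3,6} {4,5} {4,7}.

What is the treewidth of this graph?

2

A width-2 tree decomposition is:
Bags: B1 = {0, 4, 5}  B2 = {0, 3, 5}  B3 = {0, 3, 6}  B4 = {0, 4, 7}  B5 = {0, 1, 5}  B6 = {1, 2, 5}
Tree: B1–B2, B2–B3, B1–B4, B1–B5, B5–B6
Every bag has size at most 3, so the width is 3 − 1 = 2 and tw(G) ≤ 2. For the lower bound, the 3 vertices {0, 1, 5} are pairwise adjacent, and any tree decomposition puts a clique entirely inside one bag — forcing width ≥ 2. Therefore the treewidth is 2.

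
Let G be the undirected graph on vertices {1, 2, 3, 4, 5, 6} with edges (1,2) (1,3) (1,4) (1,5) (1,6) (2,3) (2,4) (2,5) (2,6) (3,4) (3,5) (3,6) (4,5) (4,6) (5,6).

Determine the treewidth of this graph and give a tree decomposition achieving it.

Treewidth 5.
One optimal decomposition is:
Bags: B1 = {1, 2, 3, 4, 5, 6}
Tree: (single bag)

A single bag containing all 6 vertices is trivially a valid decomposition of width 5. For the lower bound, the 6 vertices {1, 2, 3, 4, 5, 6} are pairwise adjacent, and any tree decomposition puts a clique entirely inside one bag — forcing width ≥ 5. Combining the bounds, tw(G) = 5.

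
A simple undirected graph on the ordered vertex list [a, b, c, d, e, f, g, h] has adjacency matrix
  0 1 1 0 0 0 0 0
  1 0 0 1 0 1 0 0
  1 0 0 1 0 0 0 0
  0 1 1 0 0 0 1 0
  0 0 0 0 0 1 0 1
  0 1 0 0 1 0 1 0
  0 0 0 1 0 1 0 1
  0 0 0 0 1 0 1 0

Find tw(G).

2

A width-2 tree decomposition is:
Bags: B1 = {a, c, d}  B2 = {a, b, d}  B3 = {b, d, g}  B4 = {b, f, g}  B5 = {f, g, h}  B6 = {e, f, h}
Tree: B1–B2, B2–B3, B3–B4, B4–B5, B5–B6
Each bag holds 3 vertices, so the decomposition has width 2, which upper-bounds the treewidth. The edges c–a–b–d–c form a cycle, so G is not a tree and its treewidth is at least 2. The upper and lower bounds meet at 2, so that is the treewidth.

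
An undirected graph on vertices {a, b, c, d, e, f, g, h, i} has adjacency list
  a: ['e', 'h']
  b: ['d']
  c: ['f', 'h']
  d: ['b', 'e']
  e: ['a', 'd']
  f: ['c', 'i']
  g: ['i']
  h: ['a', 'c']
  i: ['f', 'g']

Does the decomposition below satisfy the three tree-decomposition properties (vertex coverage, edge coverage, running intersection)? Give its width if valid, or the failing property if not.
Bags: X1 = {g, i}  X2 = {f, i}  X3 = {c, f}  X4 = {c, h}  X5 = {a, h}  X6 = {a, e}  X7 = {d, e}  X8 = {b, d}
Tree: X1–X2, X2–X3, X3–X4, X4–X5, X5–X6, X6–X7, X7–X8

Vertex coverage: the bags together contain {a, b, c, d, e, f, g, h, i}, the full vertex set. Edge coverage: each edge of G has both endpoints in at least one bag. Running intersection: for every vertex, the bags containing it form a connected subtree. All three properties hold, so this is a valid tree decomposition of width max|bag| − 1 = 1, and hence tw(G) ≤ 1.

Yes; width 1.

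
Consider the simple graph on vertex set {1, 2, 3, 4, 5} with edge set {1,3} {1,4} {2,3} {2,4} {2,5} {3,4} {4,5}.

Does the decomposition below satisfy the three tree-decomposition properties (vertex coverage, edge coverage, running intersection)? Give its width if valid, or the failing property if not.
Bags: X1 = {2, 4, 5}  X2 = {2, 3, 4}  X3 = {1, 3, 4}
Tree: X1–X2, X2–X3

Checking the three conditions: (i) the bags cover all of {1, 2, 3, 4, 5}; (ii) for each edge, some bag contains both endpoints; (iii) the bags containing any fixed vertex form a subtree. All hold, so the decomposition is valid with width 3 − 1 = 2.

Yes; width 2.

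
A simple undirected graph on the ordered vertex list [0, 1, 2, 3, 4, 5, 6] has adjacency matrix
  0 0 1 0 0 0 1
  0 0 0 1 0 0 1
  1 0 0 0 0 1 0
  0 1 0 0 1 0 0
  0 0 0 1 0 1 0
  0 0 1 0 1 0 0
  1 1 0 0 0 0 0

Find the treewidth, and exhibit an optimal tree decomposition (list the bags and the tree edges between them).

Treewidth 2.
Bags: B1 = {0, 2, 5}  B2 = {0, 5, 6}  B3 = {1, 5, 6}  B4 = {1, 3, 5}  B5 = {3, 4, 5}
Tree: B1–B2, B2–B3, B3–B4, B4–B5

Each bag holds 3 vertices, so the decomposition has width 2, which upper-bounds the treewidth. Since 5–2–0–6–1–3–4–5 is a cycle in G, G is not acyclic. Forests are exactly the graphs of treewidth ≤ 1, so tw(G) ≥ 2. Therefore the treewidth is 2.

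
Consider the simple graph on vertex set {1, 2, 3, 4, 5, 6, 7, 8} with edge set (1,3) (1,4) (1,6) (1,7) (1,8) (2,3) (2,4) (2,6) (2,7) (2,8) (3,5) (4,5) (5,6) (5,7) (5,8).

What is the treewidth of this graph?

A width-3 tree decomposition is:
Bags: B1 = {1, 2, 5, 8}  B2 = {1, 2, 4, 5}  B3 = {1, 2, 5, 7}  B4 = {1, 2, 5, 6}  B5 = {1, 2, 3, 5}
Tree: B1–B2, B2–B3, B3–B4, B4–B5
Each bag holds 4 vertices, so the decomposition has width 3, which upper-bounds the treewidth. For the lower bound: the 4 vertex sets {5,8}, {2,4}, {1}, {7} are disjoint, each induces a connected subgraph, and every pair is joined by at least one edge of G. Contracting each set to a single vertex therefore yields K_{4} as a minor, and since treewidth is minor-monotone, tw(G) ≥ tw(K_{4}) = 3. Therefore the treewidth is 3.

3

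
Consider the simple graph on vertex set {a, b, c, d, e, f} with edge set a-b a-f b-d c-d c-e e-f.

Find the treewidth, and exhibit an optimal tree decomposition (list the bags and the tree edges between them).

Treewidth 2.
Bags: B1 = {a, e, f}  B2 = {a, c, e}  B3 = {a, c, d}  B4 = {a, b, d}
Tree: B1–B2, B2–B3, B3–B4

Every bag has size at most 3, so the width is 3 − 1 = 2 and tw(G) ≤ 2. For the lower bound, G contains the cycle a–f–e–c–d–b–a, so G is not a forest; only forests have treewidth ≤ 1, hence tw(G) ≥ 2. The upper and lower bounds meet at 2, so that is the treewidth.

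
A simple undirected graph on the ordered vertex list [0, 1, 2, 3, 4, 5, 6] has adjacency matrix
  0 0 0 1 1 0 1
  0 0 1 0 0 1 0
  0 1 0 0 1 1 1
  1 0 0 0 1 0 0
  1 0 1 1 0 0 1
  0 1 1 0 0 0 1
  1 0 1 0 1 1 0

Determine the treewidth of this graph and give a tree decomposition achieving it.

Treewidth 2.
One such decomposition:
Bags: B1 = {0, 4, 6}  B2 = {2, 4, 6}  B3 = {0, 3, 4}  B4 = {2, 5, 6}  B5 = {1, 2, 5}
Tree: B1–B2, B1–B3, B2–B4, B4–B5

The largest bag has 3 vertices, giving width 2; this decomposition certifies tw(G) ≤ 2. On the other hand G contains the 3-clique {0, 3, 4}. A clique must lie in a single bag of any decomposition, so no decomposition can have width below 2. The upper and lower bounds meet at 2, so that is the treewidth.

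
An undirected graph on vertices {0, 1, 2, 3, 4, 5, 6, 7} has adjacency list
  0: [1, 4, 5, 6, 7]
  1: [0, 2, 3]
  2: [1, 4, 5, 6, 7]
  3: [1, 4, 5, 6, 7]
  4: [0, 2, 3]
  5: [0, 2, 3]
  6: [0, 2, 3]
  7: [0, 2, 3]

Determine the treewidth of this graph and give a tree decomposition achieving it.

Each bag holds 4 vertices, so the decomposition has width 3, which upper-bounds the treewidth. For the lower bound: the 4 vertex sets {1,3}, {0,4}, {2}, {7} are disjoint, each induces a connected subgraph, and every pair is joined by at least one edge of G. Contracting each set to a single vertex therefore yields K_{4} as a minor, and since treewidth is minor-monotone, tw(G) ≥ tw(K_{4}) = 3. Therefore the treewidth is 3.

Treewidth 3.
One such decomposition:
Bags: B1 = {0, 1, 2, 3}  B2 = {0, 2, 3, 4}  B3 = {0, 2, 3, 7}  B4 = {0, 2, 3, 5}  B5 = {0, 2, 3, 6}
Tree: B1–B2, B2–B3, B3–B4, B4–B5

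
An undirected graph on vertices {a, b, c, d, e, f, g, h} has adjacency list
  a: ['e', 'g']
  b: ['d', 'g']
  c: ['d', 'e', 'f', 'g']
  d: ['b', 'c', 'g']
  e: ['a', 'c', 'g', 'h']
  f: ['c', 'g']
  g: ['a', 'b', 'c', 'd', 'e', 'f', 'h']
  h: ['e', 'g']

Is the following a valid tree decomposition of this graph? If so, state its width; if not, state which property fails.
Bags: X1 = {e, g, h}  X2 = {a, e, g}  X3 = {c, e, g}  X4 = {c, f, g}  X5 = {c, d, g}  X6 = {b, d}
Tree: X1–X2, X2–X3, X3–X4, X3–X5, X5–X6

No — edge (g,b) lies in no bag.

A tree decomposition must satisfy three properties: every vertex lies in some bag; for every edge, both endpoints lie together in some bag; and for every vertex, the bags containing it form a connected subtree. Here edge (g,b) lies in no bag, so the decomposition is invalid.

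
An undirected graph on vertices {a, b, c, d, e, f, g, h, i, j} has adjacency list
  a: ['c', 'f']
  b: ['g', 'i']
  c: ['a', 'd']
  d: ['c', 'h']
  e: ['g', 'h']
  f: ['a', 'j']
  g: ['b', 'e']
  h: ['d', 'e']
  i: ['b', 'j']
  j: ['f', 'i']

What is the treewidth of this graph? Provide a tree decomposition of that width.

Every bag has size at most 3, so the width is 3 − 1 = 2 and tw(G) ≤ 2. Since d–h–e–g–b–i–j–f–a–c–d is a cycle in G, G is not acyclic. Forests are exactly the graphs of treewidth ≤ 1, so tw(G) ≥ 2. Combining the bounds, tw(G) = 2.

Treewidth 2.
One optimal decomposition is:
Bags: B1 = {d, e, h}  B2 = {d, e, g}  B3 = {b, d, g}  B4 = {b, d, i}  B5 = {d, i, j}  B6 = {d, f, j}  B7 = {a, d, f}  B8 = {a, c, d}
Tree: B1–B2, B2–B3, B3–B4, B4–B5, B5–B6, B6–B7, B7–B8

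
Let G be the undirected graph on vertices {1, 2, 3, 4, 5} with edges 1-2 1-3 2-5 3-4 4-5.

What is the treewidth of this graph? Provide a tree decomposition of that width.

Each bag holds 3 vertices, so the decomposition has width 2, which upper-bounds the treewidth. Since 1–2–5–4–3–1 is a cycle in G, G is not acyclic. Forests are exactly the graphs of treewidth ≤ 1, so tw(G) ≥ 2. The upper and lower bounds meet at 2, so that is the treewidth.

Treewidth 2.
Bags: B1 = {1, 2, 5}  B2 = {1, 4, 5}  B3 = {1, 3, 4}
Tree: B1–B2, B2–B3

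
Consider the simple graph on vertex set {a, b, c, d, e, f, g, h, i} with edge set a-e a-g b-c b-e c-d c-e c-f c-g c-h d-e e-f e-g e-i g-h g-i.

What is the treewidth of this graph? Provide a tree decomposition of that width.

The largest bag has 3 vertices, giving width 2; this decomposition certifies tw(G) ≤ 2. Conversely, {c, d, e} is a clique of size 3, and the vertices of any clique must share a bag in every tree decomposition; so some bag has ≥ 3 vertices and tw(G) ≥ 2. Therefore the treewidth is 2.

Treewidth 2.
One such decomposition:
Bags: B1 = {b, c, e}  B2 = {c, e, g}  B3 = {c, g, h}  B4 = {e, g, i}  B5 = {a, e, g}  B6 = {c, d, e}  B7 = {c, e, f}
Tree: B1–B2, B2–B3, B2–B4, B4–B5, B2–B6, B1–B7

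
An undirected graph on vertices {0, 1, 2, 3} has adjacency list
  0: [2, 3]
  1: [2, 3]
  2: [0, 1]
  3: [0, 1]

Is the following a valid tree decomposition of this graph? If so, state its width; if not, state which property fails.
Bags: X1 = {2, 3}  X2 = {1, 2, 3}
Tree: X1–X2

A tree decomposition must satisfy three properties: every vertex lies in some bag; for every edge, both endpoints lie together in some bag; and for every vertex, the bags containing it form a connected subtree. Here vertex 0 appears in no bag, so the decomposition is invalid.

No — vertex 0 appears in no bag.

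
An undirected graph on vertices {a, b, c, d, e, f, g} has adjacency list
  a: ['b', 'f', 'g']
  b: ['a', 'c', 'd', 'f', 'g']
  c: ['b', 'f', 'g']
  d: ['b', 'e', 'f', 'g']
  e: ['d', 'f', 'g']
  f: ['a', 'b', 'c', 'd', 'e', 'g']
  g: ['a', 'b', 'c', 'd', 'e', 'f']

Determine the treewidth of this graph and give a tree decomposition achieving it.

Each bag holds 4 vertices, so the decomposition has width 3, which upper-bounds the treewidth. On the other hand G contains the 4-clique {d, e, f, g}. A clique must lie in a single bag of any decomposition, so no decomposition can have width below 3. The upper and lower bounds meet at 3, so that is the treewidth.

Treewidth 3.
One optimal decomposition is:
Bags: B1 = {b, d, f, g}  B2 = {a, b, f, g}  B3 = {b, c, f, g}  B4 = {d, e, f, g}
Tree: B1–B2, B2–B3, B1–B4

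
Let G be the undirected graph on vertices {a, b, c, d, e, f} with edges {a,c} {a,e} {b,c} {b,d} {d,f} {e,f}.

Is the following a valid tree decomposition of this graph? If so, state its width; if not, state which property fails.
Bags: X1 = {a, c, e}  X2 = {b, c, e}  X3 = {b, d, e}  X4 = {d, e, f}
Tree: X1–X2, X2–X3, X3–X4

Yes; width 2.

Vertex coverage: the bags together contain {a, b, c, d, e, f}, the full vertex set. Edge coverage: each edge of G has both endpoints in at least one bag. Running intersection: for every vertex, the bags containing it form a connected subtree. All three properties hold, so this is a valid tree decomposition of width max|bag| − 1 = 2, and hence tw(G) ≤ 2.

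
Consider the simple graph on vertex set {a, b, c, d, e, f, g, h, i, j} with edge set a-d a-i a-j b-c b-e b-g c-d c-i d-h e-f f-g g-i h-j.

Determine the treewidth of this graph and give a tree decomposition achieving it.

The largest bag has 3 vertices, giving width 2; this decomposition certifies tw(G) ≤ 2. The edges j–h–d–a–j form a cycle, so G is not a tree and its treewidth is at least 2. Combining the bounds, tw(G) = 2.

Treewidth 2.
Bags: B1 = {a, h, j}  B2 = {a, d, h}  B3 = {a, d, i}  B4 = {c, d, i}  B5 = {c, g, i}  B6 = {b, c, g}  B7 = {b, f, g}  B8 = {b, e, f}
Tree: B1–B2, B2–B3, B3–B4, B4–B5, B5–B6, B6–B7, B7–B8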